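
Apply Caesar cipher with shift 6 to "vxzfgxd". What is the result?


Caesar cipher: shift "vxzfgxd" by 6
  'v' (pos 21) + 6 = pos 1 = 'b'
  'x' (pos 23) + 6 = pos 3 = 'd'
  'z' (pos 25) + 6 = pos 5 = 'f'
  'f' (pos 5) + 6 = pos 11 = 'l'
  'g' (pos 6) + 6 = pos 12 = 'm'
  'x' (pos 23) + 6 = pos 3 = 'd'
  'd' (pos 3) + 6 = pos 9 = 'j'
Result: bdflmdj

bdflmdj


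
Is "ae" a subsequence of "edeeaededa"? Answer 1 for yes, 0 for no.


Check if "ae" is a subsequence of "edeeaededa"
Greedy scan:
  Position 0 ('e'): no match needed
  Position 1 ('d'): no match needed
  Position 2 ('e'): no match needed
  Position 3 ('e'): no match needed
  Position 4 ('a'): matches sub[0] = 'a'
  Position 5 ('e'): matches sub[1] = 'e'
  Position 6 ('d'): no match needed
  Position 7 ('e'): no match needed
  Position 8 ('d'): no match needed
  Position 9 ('a'): no match needed
All 2 characters matched => is a subsequence

1


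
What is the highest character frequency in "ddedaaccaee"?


Input: ddedaaccaee
Character counts:
  'a': 3
  'c': 2
  'd': 3
  'e': 3
Maximum frequency: 3

3


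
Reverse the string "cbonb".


Input: cbonb
Reading characters right to left:
  Position 4: 'b'
  Position 3: 'n'
  Position 2: 'o'
  Position 1: 'b'
  Position 0: 'c'
Reversed: bnobc

bnobc


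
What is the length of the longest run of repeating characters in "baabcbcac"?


Input: "baabcbcac"
Scanning for longest run:
  Position 1 ('a'): new char, reset run to 1
  Position 2 ('a'): continues run of 'a', length=2
  Position 3 ('b'): new char, reset run to 1
  Position 4 ('c'): new char, reset run to 1
  Position 5 ('b'): new char, reset run to 1
  Position 6 ('c'): new char, reset run to 1
  Position 7 ('a'): new char, reset run to 1
  Position 8 ('c'): new char, reset run to 1
Longest run: 'a' with length 2

2


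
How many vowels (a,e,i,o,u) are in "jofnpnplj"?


Input: jofnpnplj
Checking each character:
  'j' at position 0: consonant
  'o' at position 1: vowel (running total: 1)
  'f' at position 2: consonant
  'n' at position 3: consonant
  'p' at position 4: consonant
  'n' at position 5: consonant
  'p' at position 6: consonant
  'l' at position 7: consonant
  'j' at position 8: consonant
Total vowels: 1

1


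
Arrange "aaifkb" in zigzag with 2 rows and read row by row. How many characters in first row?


Zigzag "aaifkb" into 2 rows:
Placing characters:
  'a' => row 0
  'a' => row 1
  'i' => row 0
  'f' => row 1
  'k' => row 0
  'b' => row 1
Rows:
  Row 0: "aik"
  Row 1: "afb"
First row length: 3

3


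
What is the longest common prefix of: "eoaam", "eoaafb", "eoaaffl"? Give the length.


Words: eoaam, eoaafb, eoaaffl
  Position 0: all 'e' => match
  Position 1: all 'o' => match
  Position 2: all 'a' => match
  Position 3: all 'a' => match
  Position 4: ('m', 'f', 'f') => mismatch, stop
LCP = "eoaa" (length 4)

4


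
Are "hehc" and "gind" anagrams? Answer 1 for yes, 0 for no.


Strings: "hehc", "gind"
Sorted first:  cehh
Sorted second: dgin
Differ at position 0: 'c' vs 'd' => not anagrams

0


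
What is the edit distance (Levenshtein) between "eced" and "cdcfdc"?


Computing edit distance: "eced" -> "cdcfdc"
DP table:
           c    d    c    f    d    c
      0    1    2    3    4    5    6
  e   1    1    2    3    4    5    6
  c   2    1    2    2    3    4    5
  e   3    2    2    3    3    4    5
  d   4    3    2    3    4    3    4
Edit distance = dp[4][6] = 4

4


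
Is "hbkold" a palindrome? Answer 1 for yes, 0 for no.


Input: hbkold
Reversed: dlokbh
  Compare pos 0 ('h') with pos 5 ('d'): MISMATCH
  Compare pos 1 ('b') with pos 4 ('l'): MISMATCH
  Compare pos 2 ('k') with pos 3 ('o'): MISMATCH
Result: not a palindrome

0


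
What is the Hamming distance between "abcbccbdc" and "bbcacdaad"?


Comparing "abcbccbdc" and "bbcacdaad" position by position:
  Position 0: 'a' vs 'b' => differ
  Position 1: 'b' vs 'b' => same
  Position 2: 'c' vs 'c' => same
  Position 3: 'b' vs 'a' => differ
  Position 4: 'c' vs 'c' => same
  Position 5: 'c' vs 'd' => differ
  Position 6: 'b' vs 'a' => differ
  Position 7: 'd' vs 'a' => differ
  Position 8: 'c' vs 'd' => differ
Total differences (Hamming distance): 6

6


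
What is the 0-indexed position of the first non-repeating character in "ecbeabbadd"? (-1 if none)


Input: ecbeabbadd
Character frequencies:
  'a': 2
  'b': 3
  'c': 1
  'd': 2
  'e': 2
Scanning left to right for freq == 1:
  Position 0 ('e'): freq=2, skip
  Position 1 ('c'): unique! => answer = 1

1


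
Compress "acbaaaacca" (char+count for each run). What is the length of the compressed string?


Input: acbaaaacca
Runs:
  'a' x 1 => "a1"
  'c' x 1 => "c1"
  'b' x 1 => "b1"
  'a' x 4 => "a4"
  'c' x 2 => "c2"
  'a' x 1 => "a1"
Compressed: "a1c1b1a4c2a1"
Compressed length: 12

12


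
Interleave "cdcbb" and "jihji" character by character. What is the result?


Interleaving "cdcbb" and "jihji":
  Position 0: 'c' from first, 'j' from second => "cj"
  Position 1: 'd' from first, 'i' from second => "di"
  Position 2: 'c' from first, 'h' from second => "ch"
  Position 3: 'b' from first, 'j' from second => "bj"
  Position 4: 'b' from first, 'i' from second => "bi"
Result: cjdichbjbi

cjdichbjbi


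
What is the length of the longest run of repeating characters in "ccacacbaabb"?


Input: "ccacacbaabb"
Scanning for longest run:
  Position 1 ('c'): continues run of 'c', length=2
  Position 2 ('a'): new char, reset run to 1
  Position 3 ('c'): new char, reset run to 1
  Position 4 ('a'): new char, reset run to 1
  Position 5 ('c'): new char, reset run to 1
  Position 6 ('b'): new char, reset run to 1
  Position 7 ('a'): new char, reset run to 1
  Position 8 ('a'): continues run of 'a', length=2
  Position 9 ('b'): new char, reset run to 1
  Position 10 ('b'): continues run of 'b', length=2
Longest run: 'c' with length 2

2


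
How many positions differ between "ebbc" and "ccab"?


Comparing "ebbc" and "ccab" position by position:
  Position 0: 'e' vs 'c' => DIFFER
  Position 1: 'b' vs 'c' => DIFFER
  Position 2: 'b' vs 'a' => DIFFER
  Position 3: 'c' vs 'b' => DIFFER
Positions that differ: 4

4


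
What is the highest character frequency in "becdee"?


Input: becdee
Character counts:
  'b': 1
  'c': 1
  'd': 1
  'e': 3
Maximum frequency: 3

3


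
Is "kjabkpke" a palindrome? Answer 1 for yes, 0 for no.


Input: kjabkpke
Reversed: ekpkbajk
  Compare pos 0 ('k') with pos 7 ('e'): MISMATCH
  Compare pos 1 ('j') with pos 6 ('k'): MISMATCH
  Compare pos 2 ('a') with pos 5 ('p'): MISMATCH
  Compare pos 3 ('b') with pos 4 ('k'): MISMATCH
Result: not a palindrome

0


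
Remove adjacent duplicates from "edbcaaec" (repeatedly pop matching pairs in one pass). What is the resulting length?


Input: edbcaaec
Stack-based adjacent duplicate removal:
  Read 'e': push. Stack: e
  Read 'd': push. Stack: ed
  Read 'b': push. Stack: edb
  Read 'c': push. Stack: edbc
  Read 'a': push. Stack: edbca
  Read 'a': matches stack top 'a' => pop. Stack: edbc
  Read 'e': push. Stack: edbce
  Read 'c': push. Stack: edbcec
Final stack: "edbcec" (length 6)

6


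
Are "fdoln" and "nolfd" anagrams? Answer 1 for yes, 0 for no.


Strings: "fdoln", "nolfd"
Sorted first:  dflno
Sorted second: dflno
Sorted forms match => anagrams

1


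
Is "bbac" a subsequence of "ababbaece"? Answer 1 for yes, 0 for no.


Check if "bbac" is a subsequence of "ababbaece"
Greedy scan:
  Position 0 ('a'): no match needed
  Position 1 ('b'): matches sub[0] = 'b'
  Position 2 ('a'): no match needed
  Position 3 ('b'): matches sub[1] = 'b'
  Position 4 ('b'): no match needed
  Position 5 ('a'): matches sub[2] = 'a'
  Position 6 ('e'): no match needed
  Position 7 ('c'): matches sub[3] = 'c'
  Position 8 ('e'): no match needed
All 4 characters matched => is a subsequence

1


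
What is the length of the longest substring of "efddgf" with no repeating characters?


Input: "efddgf"
Sliding window (track last position of each char):
  Position 0 ('e'): window [0,0] length 1 -- new best
  Position 1 ('f'): window [0,1] length 2 -- new best
  Position 2 ('d'): window [0,2] length 3 -- new best
  Position 3 ('d'): repeat (last at 2), move window start to 3
  Position 3 ('d'): window [3,3] length 1
  Position 4 ('g'): window [3,4] length 2
  Position 5 ('f'): window [3,5] length 3
Longest substring with no repeats: "efd" with length 3

3


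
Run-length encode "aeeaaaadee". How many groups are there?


Input: aeeaaaadee
Scanning for consecutive runs:
  Group 1: 'a' x 1 (positions 0-0)
  Group 2: 'e' x 2 (positions 1-2)
  Group 3: 'a' x 4 (positions 3-6)
  Group 4: 'd' x 1 (positions 7-7)
  Group 5: 'e' x 2 (positions 8-9)
Total groups: 5

5


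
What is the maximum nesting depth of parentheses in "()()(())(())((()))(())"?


Input: "()()(())(())((()))(())"
Tracking depth:
  Position 0 '(': depth becomes 1
  Position 1 ')': depth becomes 0
  Position 2 '(': depth becomes 1
  Position 3 ')': depth becomes 0
  Position 4 '(': depth becomes 1
  Position 5 '(': depth becomes 2
  Position 6 ')': depth becomes 1
  Position 7 ')': depth becomes 0
  Position 8 '(': depth becomes 1
  Position 9 '(': depth becomes 2
  Position 10 ')': depth becomes 1
  Position 11 ')': depth becomes 0
  Position 12 '(': depth becomes 1
  Position 13 '(': depth becomes 2
  Position 14 '(': depth becomes 3
  Position 15 ')': depth becomes 2
  Position 16 ')': depth becomes 1
  Position 17 ')': depth becomes 0
  Position 18 '(': depth becomes 1
  Position 19 '(': depth becomes 2
  Position 20 ')': depth becomes 1
  Position 21 ')': depth becomes 0
Maximum depth reached: 3

3


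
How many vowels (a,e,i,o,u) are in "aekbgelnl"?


Input: aekbgelnl
Checking each character:
  'a' at position 0: vowel (running total: 1)
  'e' at position 1: vowel (running total: 2)
  'k' at position 2: consonant
  'b' at position 3: consonant
  'g' at position 4: consonant
  'e' at position 5: vowel (running total: 3)
  'l' at position 6: consonant
  'n' at position 7: consonant
  'l' at position 8: consonant
Total vowels: 3

3


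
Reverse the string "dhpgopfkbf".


Input: dhpgopfkbf
Reading characters right to left:
  Position 9: 'f'
  Position 8: 'b'
  Position 7: 'k'
  Position 6: 'f'
  Position 5: 'p'
  Position 4: 'o'
  Position 3: 'g'
  Position 2: 'p'
  Position 1: 'h'
  Position 0: 'd'
Reversed: fbkfpogphd

fbkfpogphd


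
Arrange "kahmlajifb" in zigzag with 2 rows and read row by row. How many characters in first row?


Zigzag "kahmlajifb" into 2 rows:
Placing characters:
  'k' => row 0
  'a' => row 1
  'h' => row 0
  'm' => row 1
  'l' => row 0
  'a' => row 1
  'j' => row 0
  'i' => row 1
  'f' => row 0
  'b' => row 1
Rows:
  Row 0: "khljf"
  Row 1: "amaib"
First row length: 5

5


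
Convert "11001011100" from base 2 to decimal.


Input: "11001011100" in base 2
Positional expansion:
  Digit '1' (value 1) x 2^10 = 1024
  Digit '1' (value 1) x 2^9 = 512
  Digit '0' (value 0) x 2^8 = 0
  Digit '0' (value 0) x 2^7 = 0
  Digit '1' (value 1) x 2^6 = 64
  Digit '0' (value 0) x 2^5 = 0
  Digit '1' (value 1) x 2^4 = 16
  Digit '1' (value 1) x 2^3 = 8
  Digit '1' (value 1) x 2^2 = 4
  Digit '0' (value 0) x 2^1 = 0
  Digit '0' (value 0) x 2^0 = 0
Sum = 1628

1628


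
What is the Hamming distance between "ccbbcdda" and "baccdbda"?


Comparing "ccbbcdda" and "baccdbda" position by position:
  Position 0: 'c' vs 'b' => differ
  Position 1: 'c' vs 'a' => differ
  Position 2: 'b' vs 'c' => differ
  Position 3: 'b' vs 'c' => differ
  Position 4: 'c' vs 'd' => differ
  Position 5: 'd' vs 'b' => differ
  Position 6: 'd' vs 'd' => same
  Position 7: 'a' vs 'a' => same
Total differences (Hamming distance): 6

6


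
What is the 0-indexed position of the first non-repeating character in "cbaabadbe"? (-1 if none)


Input: cbaabadbe
Character frequencies:
  'a': 3
  'b': 3
  'c': 1
  'd': 1
  'e': 1
Scanning left to right for freq == 1:
  Position 0 ('c'): unique! => answer = 0

0


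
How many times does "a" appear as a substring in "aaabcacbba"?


Searching for "a" in "aaabcacbba"
Scanning each position:
  Position 0: "a" => MATCH
  Position 1: "a" => MATCH
  Position 2: "a" => MATCH
  Position 3: "b" => no
  Position 4: "c" => no
  Position 5: "a" => MATCH
  Position 6: "c" => no
  Position 7: "b" => no
  Position 8: "b" => no
  Position 9: "a" => MATCH
Total occurrences: 5

5


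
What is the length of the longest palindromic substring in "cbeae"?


Input: "cbeae"
Checking substrings for palindromes:
  [2:5] "eae" (len 3) => palindrome
Longest palindromic substring: "eae" with length 3

3


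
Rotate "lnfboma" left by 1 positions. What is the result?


Input: "lnfboma", rotate left by 1
First 1 characters: "l"
Remaining characters: "nfboma"
Concatenate remaining + first: "nfboma" + "l" = "nfbomal"

nfbomal


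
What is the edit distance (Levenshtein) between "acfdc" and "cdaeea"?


Computing edit distance: "acfdc" -> "cdaeea"
DP table:
           c    d    a    e    e    a
      0    1    2    3    4    5    6
  a   1    1    2    2    3    4    5
  c   2    1    2    3    3    4    5
  f   3    2    2    3    4    4    5
  d   4    3    2    3    4    5    5
  c   5    4    3    3    4    5    6
Edit distance = dp[5][6] = 6

6


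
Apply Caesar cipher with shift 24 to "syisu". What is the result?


Caesar cipher: shift "syisu" by 24
  's' (pos 18) + 24 = pos 16 = 'q'
  'y' (pos 24) + 24 = pos 22 = 'w'
  'i' (pos 8) + 24 = pos 6 = 'g'
  's' (pos 18) + 24 = pos 16 = 'q'
  'u' (pos 20) + 24 = pos 18 = 's'
Result: qwgqs

qwgqs


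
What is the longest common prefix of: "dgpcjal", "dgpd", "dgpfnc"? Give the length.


Words: dgpcjal, dgpd, dgpfnc
  Position 0: all 'd' => match
  Position 1: all 'g' => match
  Position 2: all 'p' => match
  Position 3: ('c', 'd', 'f') => mismatch, stop
LCP = "dgp" (length 3)

3


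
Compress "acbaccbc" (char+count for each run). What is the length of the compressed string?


Input: acbaccbc
Runs:
  'a' x 1 => "a1"
  'c' x 1 => "c1"
  'b' x 1 => "b1"
  'a' x 1 => "a1"
  'c' x 2 => "c2"
  'b' x 1 => "b1"
  'c' x 1 => "c1"
Compressed: "a1c1b1a1c2b1c1"
Compressed length: 14

14


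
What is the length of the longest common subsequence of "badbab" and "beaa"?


LCS of "badbab" and "beaa"
DP table:
           b    e    a    a
      0    0    0    0    0
  b   0    1    1    1    1
  a   0    1    1    2    2
  d   0    1    1    2    2
  b   0    1    1    2    2
  a   0    1    1    2    3
  b   0    1    1    2    3
LCS length = dp[6][4] = 3

3


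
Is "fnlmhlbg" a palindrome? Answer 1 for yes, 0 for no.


Input: fnlmhlbg
Reversed: gblhmlnf
  Compare pos 0 ('f') with pos 7 ('g'): MISMATCH
  Compare pos 1 ('n') with pos 6 ('b'): MISMATCH
  Compare pos 2 ('l') with pos 5 ('l'): match
  Compare pos 3 ('m') with pos 4 ('h'): MISMATCH
Result: not a palindrome

0


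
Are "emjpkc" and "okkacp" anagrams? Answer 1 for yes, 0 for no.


Strings: "emjpkc", "okkacp"
Sorted first:  cejkmp
Sorted second: ackkop
Differ at position 0: 'c' vs 'a' => not anagrams

0


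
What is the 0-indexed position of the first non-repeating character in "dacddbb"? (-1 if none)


Input: dacddbb
Character frequencies:
  'a': 1
  'b': 2
  'c': 1
  'd': 3
Scanning left to right for freq == 1:
  Position 0 ('d'): freq=3, skip
  Position 1 ('a'): unique! => answer = 1

1


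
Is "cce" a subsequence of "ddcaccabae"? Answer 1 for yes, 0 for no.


Check if "cce" is a subsequence of "ddcaccabae"
Greedy scan:
  Position 0 ('d'): no match needed
  Position 1 ('d'): no match needed
  Position 2 ('c'): matches sub[0] = 'c'
  Position 3 ('a'): no match needed
  Position 4 ('c'): matches sub[1] = 'c'
  Position 5 ('c'): no match needed
  Position 6 ('a'): no match needed
  Position 7 ('b'): no match needed
  Position 8 ('a'): no match needed
  Position 9 ('e'): matches sub[2] = 'e'
All 3 characters matched => is a subsequence

1


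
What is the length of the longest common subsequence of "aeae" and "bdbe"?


LCS of "aeae" and "bdbe"
DP table:
           b    d    b    e
      0    0    0    0    0
  a   0    0    0    0    0
  e   0    0    0    0    1
  a   0    0    0    0    1
  e   0    0    0    0    1
LCS length = dp[4][4] = 1

1


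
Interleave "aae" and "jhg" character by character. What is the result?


Interleaving "aae" and "jhg":
  Position 0: 'a' from first, 'j' from second => "aj"
  Position 1: 'a' from first, 'h' from second => "ah"
  Position 2: 'e' from first, 'g' from second => "eg"
Result: ajaheg

ajaheg


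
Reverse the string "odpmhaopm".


Input: odpmhaopm
Reading characters right to left:
  Position 8: 'm'
  Position 7: 'p'
  Position 6: 'o'
  Position 5: 'a'
  Position 4: 'h'
  Position 3: 'm'
  Position 2: 'p'
  Position 1: 'd'
  Position 0: 'o'
Reversed: mpoahmpdo

mpoahmpdo


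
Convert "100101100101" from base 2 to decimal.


Input: "100101100101" in base 2
Positional expansion:
  Digit '1' (value 1) x 2^11 = 2048
  Digit '0' (value 0) x 2^10 = 0
  Digit '0' (value 0) x 2^9 = 0
  Digit '1' (value 1) x 2^8 = 256
  Digit '0' (value 0) x 2^7 = 0
  Digit '1' (value 1) x 2^6 = 64
  Digit '1' (value 1) x 2^5 = 32
  Digit '0' (value 0) x 2^4 = 0
  Digit '0' (value 0) x 2^3 = 0
  Digit '1' (value 1) x 2^2 = 4
  Digit '0' (value 0) x 2^1 = 0
  Digit '1' (value 1) x 2^0 = 1
Sum = 2405

2405


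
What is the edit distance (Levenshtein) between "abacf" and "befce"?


Computing edit distance: "abacf" -> "befce"
DP table:
           b    e    f    c    e
      0    1    2    3    4    5
  a   1    1    2    3    4    5
  b   2    1    2    3    4    5
  a   3    2    2    3    4    5
  c   4    3    3    3    3    4
  f   5    4    4    3    4    4
Edit distance = dp[5][5] = 4

4


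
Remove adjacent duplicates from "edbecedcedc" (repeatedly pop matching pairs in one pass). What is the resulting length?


Input: edbecedcedc
Stack-based adjacent duplicate removal:
  Read 'e': push. Stack: e
  Read 'd': push. Stack: ed
  Read 'b': push. Stack: edb
  Read 'e': push. Stack: edbe
  Read 'c': push. Stack: edbec
  Read 'e': push. Stack: edbece
  Read 'd': push. Stack: edbeced
  Read 'c': push. Stack: edbecedc
  Read 'e': push. Stack: edbecedce
  Read 'd': push. Stack: edbecedced
  Read 'c': push. Stack: edbecedcedc
Final stack: "edbecedcedc" (length 11)

11


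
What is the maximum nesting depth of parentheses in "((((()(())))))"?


Input: "((((()(())))))"
Tracking depth:
  Position 0 '(': depth becomes 1
  Position 1 '(': depth becomes 2
  Position 2 '(': depth becomes 3
  Position 3 '(': depth becomes 4
  Position 4 '(': depth becomes 5
  Position 5 ')': depth becomes 4
  Position 6 '(': depth becomes 5
  Position 7 '(': depth becomes 6
  Position 8 ')': depth becomes 5
  Position 9 ')': depth becomes 4
  Position 10 ')': depth becomes 3
  Position 11 ')': depth becomes 2
  Position 12 ')': depth becomes 1
  Position 13 ')': depth becomes 0
Maximum depth reached: 6

6


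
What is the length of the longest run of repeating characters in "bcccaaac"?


Input: "bcccaaac"
Scanning for longest run:
  Position 1 ('c'): new char, reset run to 1
  Position 2 ('c'): continues run of 'c', length=2
  Position 3 ('c'): continues run of 'c', length=3
  Position 4 ('a'): new char, reset run to 1
  Position 5 ('a'): continues run of 'a', length=2
  Position 6 ('a'): continues run of 'a', length=3
  Position 7 ('c'): new char, reset run to 1
Longest run: 'c' with length 3

3


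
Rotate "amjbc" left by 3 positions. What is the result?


Input: "amjbc", rotate left by 3
First 3 characters: "amj"
Remaining characters: "bc"
Concatenate remaining + first: "bc" + "amj" = "bcamj"

bcamj


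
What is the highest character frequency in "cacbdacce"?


Input: cacbdacce
Character counts:
  'a': 2
  'b': 1
  'c': 4
  'd': 1
  'e': 1
Maximum frequency: 4

4


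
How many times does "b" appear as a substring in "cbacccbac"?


Searching for "b" in "cbacccbac"
Scanning each position:
  Position 0: "c" => no
  Position 1: "b" => MATCH
  Position 2: "a" => no
  Position 3: "c" => no
  Position 4: "c" => no
  Position 5: "c" => no
  Position 6: "b" => MATCH
  Position 7: "a" => no
  Position 8: "c" => no
Total occurrences: 2

2


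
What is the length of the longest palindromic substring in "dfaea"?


Input: "dfaea"
Checking substrings for palindromes:
  [2:5] "aea" (len 3) => palindrome
Longest palindromic substring: "aea" with length 3

3


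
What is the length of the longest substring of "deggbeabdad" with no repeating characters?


Input: "deggbeabdad"
Sliding window (track last position of each char):
  Position 0 ('d'): window [0,0] length 1 -- new best
  Position 1 ('e'): window [0,1] length 2 -- new best
  Position 2 ('g'): window [0,2] length 3 -- new best
  Position 3 ('g'): repeat (last at 2), move window start to 3
  Position 3 ('g'): window [3,3] length 1
  Position 4 ('b'): window [3,4] length 2
  Position 5 ('e'): window [3,5] length 3
  Position 6 ('a'): window [3,6] length 4 -- new best
  Position 7 ('b'): repeat (last at 4), move window start to 5
  Position 7 ('b'): window [5,7] length 3
  Position 8 ('d'): window [5,8] length 4
  Position 9 ('a'): repeat (last at 6), move window start to 7
  Position 9 ('a'): window [7,9] length 3
  Position 10 ('d'): repeat (last at 8), move window start to 9
  Position 10 ('d'): window [9,10] length 2
Longest substring with no repeats: "gbea" with length 4

4


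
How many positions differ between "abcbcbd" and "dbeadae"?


Comparing "abcbcbd" and "dbeadae" position by position:
  Position 0: 'a' vs 'd' => DIFFER
  Position 1: 'b' vs 'b' => same
  Position 2: 'c' vs 'e' => DIFFER
  Position 3: 'b' vs 'a' => DIFFER
  Position 4: 'c' vs 'd' => DIFFER
  Position 5: 'b' vs 'a' => DIFFER
  Position 6: 'd' vs 'e' => DIFFER
Positions that differ: 6

6


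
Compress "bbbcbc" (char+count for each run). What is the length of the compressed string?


Input: bbbcbc
Runs:
  'b' x 3 => "b3"
  'c' x 1 => "c1"
  'b' x 1 => "b1"
  'c' x 1 => "c1"
Compressed: "b3c1b1c1"
Compressed length: 8

8


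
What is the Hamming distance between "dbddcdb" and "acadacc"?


Comparing "dbddcdb" and "acadacc" position by position:
  Position 0: 'd' vs 'a' => differ
  Position 1: 'b' vs 'c' => differ
  Position 2: 'd' vs 'a' => differ
  Position 3: 'd' vs 'd' => same
  Position 4: 'c' vs 'a' => differ
  Position 5: 'd' vs 'c' => differ
  Position 6: 'b' vs 'c' => differ
Total differences (Hamming distance): 6

6


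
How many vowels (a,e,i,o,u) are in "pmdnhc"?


Input: pmdnhc
Checking each character:
  'p' at position 0: consonant
  'm' at position 1: consonant
  'd' at position 2: consonant
  'n' at position 3: consonant
  'h' at position 4: consonant
  'c' at position 5: consonant
Total vowels: 0

0


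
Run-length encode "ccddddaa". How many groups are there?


Input: ccddddaa
Scanning for consecutive runs:
  Group 1: 'c' x 2 (positions 0-1)
  Group 2: 'd' x 4 (positions 2-5)
  Group 3: 'a' x 2 (positions 6-7)
Total groups: 3

3


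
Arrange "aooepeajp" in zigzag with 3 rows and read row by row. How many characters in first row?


Zigzag "aooepeajp" into 3 rows:
Placing characters:
  'a' => row 0
  'o' => row 1
  'o' => row 2
  'e' => row 1
  'p' => row 0
  'e' => row 1
  'a' => row 2
  'j' => row 1
  'p' => row 0
Rows:
  Row 0: "app"
  Row 1: "oeej"
  Row 2: "oa"
First row length: 3

3


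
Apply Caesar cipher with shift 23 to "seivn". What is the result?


Caesar cipher: shift "seivn" by 23
  's' (pos 18) + 23 = pos 15 = 'p'
  'e' (pos 4) + 23 = pos 1 = 'b'
  'i' (pos 8) + 23 = pos 5 = 'f'
  'v' (pos 21) + 23 = pos 18 = 's'
  'n' (pos 13) + 23 = pos 10 = 'k'
Result: pbfsk

pbfsk


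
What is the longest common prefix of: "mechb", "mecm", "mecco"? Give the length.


Words: mechb, mecm, mecco
  Position 0: all 'm' => match
  Position 1: all 'e' => match
  Position 2: all 'c' => match
  Position 3: ('h', 'm', 'c') => mismatch, stop
LCP = "mec" (length 3)

3


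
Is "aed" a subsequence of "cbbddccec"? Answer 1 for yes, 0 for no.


Check if "aed" is a subsequence of "cbbddccec"
Greedy scan:
  Position 0 ('c'): no match needed
  Position 1 ('b'): no match needed
  Position 2 ('b'): no match needed
  Position 3 ('d'): no match needed
  Position 4 ('d'): no match needed
  Position 5 ('c'): no match needed
  Position 6 ('c'): no match needed
  Position 7 ('e'): no match needed
  Position 8 ('c'): no match needed
Only matched 0/3 characters => not a subsequence

0


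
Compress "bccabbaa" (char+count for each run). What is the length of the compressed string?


Input: bccabbaa
Runs:
  'b' x 1 => "b1"
  'c' x 2 => "c2"
  'a' x 1 => "a1"
  'b' x 2 => "b2"
  'a' x 2 => "a2"
Compressed: "b1c2a1b2a2"
Compressed length: 10

10


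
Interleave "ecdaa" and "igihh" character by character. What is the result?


Interleaving "ecdaa" and "igihh":
  Position 0: 'e' from first, 'i' from second => "ei"
  Position 1: 'c' from first, 'g' from second => "cg"
  Position 2: 'd' from first, 'i' from second => "di"
  Position 3: 'a' from first, 'h' from second => "ah"
  Position 4: 'a' from first, 'h' from second => "ah"
Result: eicgdiahah

eicgdiahah


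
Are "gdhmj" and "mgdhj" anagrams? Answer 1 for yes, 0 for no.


Strings: "gdhmj", "mgdhj"
Sorted first:  dghjm
Sorted second: dghjm
Sorted forms match => anagrams

1


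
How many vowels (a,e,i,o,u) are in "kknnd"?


Input: kknnd
Checking each character:
  'k' at position 0: consonant
  'k' at position 1: consonant
  'n' at position 2: consonant
  'n' at position 3: consonant
  'd' at position 4: consonant
Total vowels: 0

0


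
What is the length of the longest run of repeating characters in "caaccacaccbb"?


Input: "caaccacaccbb"
Scanning for longest run:
  Position 1 ('a'): new char, reset run to 1
  Position 2 ('a'): continues run of 'a', length=2
  Position 3 ('c'): new char, reset run to 1
  Position 4 ('c'): continues run of 'c', length=2
  Position 5 ('a'): new char, reset run to 1
  Position 6 ('c'): new char, reset run to 1
  Position 7 ('a'): new char, reset run to 1
  Position 8 ('c'): new char, reset run to 1
  Position 9 ('c'): continues run of 'c', length=2
  Position 10 ('b'): new char, reset run to 1
  Position 11 ('b'): continues run of 'b', length=2
Longest run: 'a' with length 2

2


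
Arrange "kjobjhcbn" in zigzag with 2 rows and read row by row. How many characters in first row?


Zigzag "kjobjhcbn" into 2 rows:
Placing characters:
  'k' => row 0
  'j' => row 1
  'o' => row 0
  'b' => row 1
  'j' => row 0
  'h' => row 1
  'c' => row 0
  'b' => row 1
  'n' => row 0
Rows:
  Row 0: "kojcn"
  Row 1: "jbhb"
First row length: 5

5


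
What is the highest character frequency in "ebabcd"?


Input: ebabcd
Character counts:
  'a': 1
  'b': 2
  'c': 1
  'd': 1
  'e': 1
Maximum frequency: 2

2


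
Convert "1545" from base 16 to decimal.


Input: "1545" in base 16
Positional expansion:
  Digit '1' (value 1) x 16^3 = 4096
  Digit '5' (value 5) x 16^2 = 1280
  Digit '4' (value 4) x 16^1 = 64
  Digit '5' (value 5) x 16^0 = 5
Sum = 5445

5445


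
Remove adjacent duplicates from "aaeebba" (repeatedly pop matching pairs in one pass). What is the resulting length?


Input: aaeebba
Stack-based adjacent duplicate removal:
  Read 'a': push. Stack: a
  Read 'a': matches stack top 'a' => pop. Stack: (empty)
  Read 'e': push. Stack: e
  Read 'e': matches stack top 'e' => pop. Stack: (empty)
  Read 'b': push. Stack: b
  Read 'b': matches stack top 'b' => pop. Stack: (empty)
  Read 'a': push. Stack: a
Final stack: "a" (length 1)

1


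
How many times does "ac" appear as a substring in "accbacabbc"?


Searching for "ac" in "accbacabbc"
Scanning each position:
  Position 0: "ac" => MATCH
  Position 1: "cc" => no
  Position 2: "cb" => no
  Position 3: "ba" => no
  Position 4: "ac" => MATCH
  Position 5: "ca" => no
  Position 6: "ab" => no
  Position 7: "bb" => no
  Position 8: "bc" => no
Total occurrences: 2

2


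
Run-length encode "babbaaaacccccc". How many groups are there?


Input: babbaaaacccccc
Scanning for consecutive runs:
  Group 1: 'b' x 1 (positions 0-0)
  Group 2: 'a' x 1 (positions 1-1)
  Group 3: 'b' x 2 (positions 2-3)
  Group 4: 'a' x 4 (positions 4-7)
  Group 5: 'c' x 6 (positions 8-13)
Total groups: 5

5


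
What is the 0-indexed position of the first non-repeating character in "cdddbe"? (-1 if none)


Input: cdddbe
Character frequencies:
  'b': 1
  'c': 1
  'd': 3
  'e': 1
Scanning left to right for freq == 1:
  Position 0 ('c'): unique! => answer = 0

0


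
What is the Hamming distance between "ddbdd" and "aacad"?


Comparing "ddbdd" and "aacad" position by position:
  Position 0: 'd' vs 'a' => differ
  Position 1: 'd' vs 'a' => differ
  Position 2: 'b' vs 'c' => differ
  Position 3: 'd' vs 'a' => differ
  Position 4: 'd' vs 'd' => same
Total differences (Hamming distance): 4

4


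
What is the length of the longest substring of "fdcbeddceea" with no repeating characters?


Input: "fdcbeddceea"
Sliding window (track last position of each char):
  Position 0 ('f'): window [0,0] length 1 -- new best
  Position 1 ('d'): window [0,1] length 2 -- new best
  Position 2 ('c'): window [0,2] length 3 -- new best
  Position 3 ('b'): window [0,3] length 4 -- new best
  Position 4 ('e'): window [0,4] length 5 -- new best
  Position 5 ('d'): repeat (last at 1), move window start to 2
  Position 5 ('d'): window [2,5] length 4
  Position 6 ('d'): repeat (last at 5), move window start to 6
  Position 6 ('d'): window [6,6] length 1
  Position 7 ('c'): window [6,7] length 2
  Position 8 ('e'): window [6,8] length 3
  Position 9 ('e'): repeat (last at 8), move window start to 9
  Position 9 ('e'): window [9,9] length 1
  Position 10 ('a'): window [9,10] length 2
Longest substring with no repeats: "fdcbe" with length 5

5


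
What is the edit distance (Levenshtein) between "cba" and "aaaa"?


Computing edit distance: "cba" -> "aaaa"
DP table:
           a    a    a    a
      0    1    2    3    4
  c   1    1    2    3    4
  b   2    2    2    3    4
  a   3    2    2    2    3
Edit distance = dp[3][4] = 3

3


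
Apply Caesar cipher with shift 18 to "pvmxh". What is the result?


Caesar cipher: shift "pvmxh" by 18
  'p' (pos 15) + 18 = pos 7 = 'h'
  'v' (pos 21) + 18 = pos 13 = 'n'
  'm' (pos 12) + 18 = pos 4 = 'e'
  'x' (pos 23) + 18 = pos 15 = 'p'
  'h' (pos 7) + 18 = pos 25 = 'z'
Result: hnepz

hnepz


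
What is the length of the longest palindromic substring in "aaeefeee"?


Input: "aaeefeee"
Checking substrings for palindromes:
  [2:7] "eefee" (len 5) => palindrome
  [3:6] "efe" (len 3) => palindrome
  [5:8] "eee" (len 3) => palindrome
  [0:2] "aa" (len 2) => palindrome
  [2:4] "ee" (len 2) => palindrome
  [5:7] "ee" (len 2) => palindrome
Longest palindromic substring: "eefee" with length 5

5


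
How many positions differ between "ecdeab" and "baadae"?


Comparing "ecdeab" and "baadae" position by position:
  Position 0: 'e' vs 'b' => DIFFER
  Position 1: 'c' vs 'a' => DIFFER
  Position 2: 'd' vs 'a' => DIFFER
  Position 3: 'e' vs 'd' => DIFFER
  Position 4: 'a' vs 'a' => same
  Position 5: 'b' vs 'e' => DIFFER
Positions that differ: 5

5


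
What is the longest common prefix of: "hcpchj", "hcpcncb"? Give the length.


Words: hcpchj, hcpcncb
  Position 0: all 'h' => match
  Position 1: all 'c' => match
  Position 2: all 'p' => match
  Position 3: all 'c' => match
  Position 4: ('h', 'n') => mismatch, stop
LCP = "hcpc" (length 4)

4


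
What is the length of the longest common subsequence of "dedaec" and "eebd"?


LCS of "dedaec" and "eebd"
DP table:
           e    e    b    d
      0    0    0    0    0
  d   0    0    0    0    1
  e   0    1    1    1    1
  d   0    1    1    1    2
  a   0    1    1    1    2
  e   0    1    2    2    2
  c   0    1    2    2    2
LCS length = dp[6][4] = 2

2


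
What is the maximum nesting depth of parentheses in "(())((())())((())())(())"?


Input: "(())((())())((())())(())"
Tracking depth:
  Position 0 '(': depth becomes 1
  Position 1 '(': depth becomes 2
  Position 2 ')': depth becomes 1
  Position 3 ')': depth becomes 0
  Position 4 '(': depth becomes 1
  Position 5 '(': depth becomes 2
  Position 6 '(': depth becomes 3
  Position 7 ')': depth becomes 2
  Position 8 ')': depth becomes 1
  Position 9 '(': depth becomes 2
  Position 10 ')': depth becomes 1
  Position 11 ')': depth becomes 0
  Position 12 '(': depth becomes 1
  Position 13 '(': depth becomes 2
  Position 14 '(': depth becomes 3
  Position 15 ')': depth becomes 2
  Position 16 ')': depth becomes 1
  Position 17 '(': depth becomes 2
  Position 18 ')': depth becomes 1
  Position 19 ')': depth becomes 0
  Position 20 '(': depth becomes 1
  Position 21 '(': depth becomes 2
  Position 22 ')': depth becomes 1
  Position 23 ')': depth becomes 0
Maximum depth reached: 3

3


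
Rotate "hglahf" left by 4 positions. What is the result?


Input: "hglahf", rotate left by 4
First 4 characters: "hgla"
Remaining characters: "hf"
Concatenate remaining + first: "hf" + "hgla" = "hfhgla"

hfhgla


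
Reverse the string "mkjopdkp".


Input: mkjopdkp
Reading characters right to left:
  Position 7: 'p'
  Position 6: 'k'
  Position 5: 'd'
  Position 4: 'p'
  Position 3: 'o'
  Position 2: 'j'
  Position 1: 'k'
  Position 0: 'm'
Reversed: pkdpojkm

pkdpojkm


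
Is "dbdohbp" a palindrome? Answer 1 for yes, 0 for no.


Input: dbdohbp
Reversed: pbhodbd
  Compare pos 0 ('d') with pos 6 ('p'): MISMATCH
  Compare pos 1 ('b') with pos 5 ('b'): match
  Compare pos 2 ('d') with pos 4 ('h'): MISMATCH
Result: not a palindrome

0


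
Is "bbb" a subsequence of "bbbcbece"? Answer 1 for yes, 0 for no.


Check if "bbb" is a subsequence of "bbbcbece"
Greedy scan:
  Position 0 ('b'): matches sub[0] = 'b'
  Position 1 ('b'): matches sub[1] = 'b'
  Position 2 ('b'): matches sub[2] = 'b'
  Position 3 ('c'): no match needed
  Position 4 ('b'): no match needed
  Position 5 ('e'): no match needed
  Position 6 ('c'): no match needed
  Position 7 ('e'): no match needed
All 3 characters matched => is a subsequence

1


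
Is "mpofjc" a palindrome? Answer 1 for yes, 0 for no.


Input: mpofjc
Reversed: cjfopm
  Compare pos 0 ('m') with pos 5 ('c'): MISMATCH
  Compare pos 1 ('p') with pos 4 ('j'): MISMATCH
  Compare pos 2 ('o') with pos 3 ('f'): MISMATCH
Result: not a palindrome

0


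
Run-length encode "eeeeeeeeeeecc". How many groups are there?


Input: eeeeeeeeeeecc
Scanning for consecutive runs:
  Group 1: 'e' x 11 (positions 0-10)
  Group 2: 'c' x 2 (positions 11-12)
Total groups: 2

2


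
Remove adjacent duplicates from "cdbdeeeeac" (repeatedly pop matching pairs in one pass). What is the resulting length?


Input: cdbdeeeeac
Stack-based adjacent duplicate removal:
  Read 'c': push. Stack: c
  Read 'd': push. Stack: cd
  Read 'b': push. Stack: cdb
  Read 'd': push. Stack: cdbd
  Read 'e': push. Stack: cdbde
  Read 'e': matches stack top 'e' => pop. Stack: cdbd
  Read 'e': push. Stack: cdbde
  Read 'e': matches stack top 'e' => pop. Stack: cdbd
  Read 'a': push. Stack: cdbda
  Read 'c': push. Stack: cdbdac
Final stack: "cdbdac" (length 6)

6


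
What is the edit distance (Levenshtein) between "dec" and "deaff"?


Computing edit distance: "dec" -> "deaff"
DP table:
           d    e    a    f    f
      0    1    2    3    4    5
  d   1    0    1    2    3    4
  e   2    1    0    1    2    3
  c   3    2    1    1    2    3
Edit distance = dp[3][5] = 3

3


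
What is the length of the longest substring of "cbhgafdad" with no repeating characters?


Input: "cbhgafdad"
Sliding window (track last position of each char):
  Position 0 ('c'): window [0,0] length 1 -- new best
  Position 1 ('b'): window [0,1] length 2 -- new best
  Position 2 ('h'): window [0,2] length 3 -- new best
  Position 3 ('g'): window [0,3] length 4 -- new best
  Position 4 ('a'): window [0,4] length 5 -- new best
  Position 5 ('f'): window [0,5] length 6 -- new best
  Position 6 ('d'): window [0,6] length 7 -- new best
  Position 7 ('a'): repeat (last at 4), move window start to 5
  Position 7 ('a'): window [5,7] length 3
  Position 8 ('d'): repeat (last at 6), move window start to 7
  Position 8 ('d'): window [7,8] length 2
Longest substring with no repeats: "cbhgafd" with length 7

7


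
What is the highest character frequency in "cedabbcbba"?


Input: cedabbcbba
Character counts:
  'a': 2
  'b': 4
  'c': 2
  'd': 1
  'e': 1
Maximum frequency: 4

4


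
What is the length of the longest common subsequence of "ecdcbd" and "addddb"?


LCS of "ecdcbd" and "addddb"
DP table:
           a    d    d    d    d    b
      0    0    0    0    0    0    0
  e   0    0    0    0    0    0    0
  c   0    0    0    0    0    0    0
  d   0    0    1    1    1    1    1
  c   0    0    1    1    1    1    1
  b   0    0    1    1    1    1    2
  d   0    0    1    2    2    2    2
LCS length = dp[6][6] = 2

2


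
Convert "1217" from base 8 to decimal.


Input: "1217" in base 8
Positional expansion:
  Digit '1' (value 1) x 8^3 = 512
  Digit '2' (value 2) x 8^2 = 128
  Digit '1' (value 1) x 8^1 = 8
  Digit '7' (value 7) x 8^0 = 7
Sum = 655

655


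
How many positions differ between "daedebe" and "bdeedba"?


Comparing "daedebe" and "bdeedba" position by position:
  Position 0: 'd' vs 'b' => DIFFER
  Position 1: 'a' vs 'd' => DIFFER
  Position 2: 'e' vs 'e' => same
  Position 3: 'd' vs 'e' => DIFFER
  Position 4: 'e' vs 'd' => DIFFER
  Position 5: 'b' vs 'b' => same
  Position 6: 'e' vs 'a' => DIFFER
Positions that differ: 5

5


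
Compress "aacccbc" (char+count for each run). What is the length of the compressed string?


Input: aacccbc
Runs:
  'a' x 2 => "a2"
  'c' x 3 => "c3"
  'b' x 1 => "b1"
  'c' x 1 => "c1"
Compressed: "a2c3b1c1"
Compressed length: 8

8


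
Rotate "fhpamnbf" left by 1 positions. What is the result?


Input: "fhpamnbf", rotate left by 1
First 1 characters: "f"
Remaining characters: "hpamnbf"
Concatenate remaining + first: "hpamnbf" + "f" = "hpamnbff"

hpamnbff


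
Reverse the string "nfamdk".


Input: nfamdk
Reading characters right to left:
  Position 5: 'k'
  Position 4: 'd'
  Position 3: 'm'
  Position 2: 'a'
  Position 1: 'f'
  Position 0: 'n'
Reversed: kdmafn

kdmafn


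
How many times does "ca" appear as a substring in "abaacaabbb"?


Searching for "ca" in "abaacaabbb"
Scanning each position:
  Position 0: "ab" => no
  Position 1: "ba" => no
  Position 2: "aa" => no
  Position 3: "ac" => no
  Position 4: "ca" => MATCH
  Position 5: "aa" => no
  Position 6: "ab" => no
  Position 7: "bb" => no
  Position 8: "bb" => no
Total occurrences: 1

1


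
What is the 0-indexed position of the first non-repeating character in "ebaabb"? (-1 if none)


Input: ebaabb
Character frequencies:
  'a': 2
  'b': 3
  'e': 1
Scanning left to right for freq == 1:
  Position 0 ('e'): unique! => answer = 0

0


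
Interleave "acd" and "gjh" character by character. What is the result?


Interleaving "acd" and "gjh":
  Position 0: 'a' from first, 'g' from second => "ag"
  Position 1: 'c' from first, 'j' from second => "cj"
  Position 2: 'd' from first, 'h' from second => "dh"
Result: agcjdh

agcjdh


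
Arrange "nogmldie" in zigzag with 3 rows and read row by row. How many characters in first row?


Zigzag "nogmldie" into 3 rows:
Placing characters:
  'n' => row 0
  'o' => row 1
  'g' => row 2
  'm' => row 1
  'l' => row 0
  'd' => row 1
  'i' => row 2
  'e' => row 1
Rows:
  Row 0: "nl"
  Row 1: "omde"
  Row 2: "gi"
First row length: 2

2


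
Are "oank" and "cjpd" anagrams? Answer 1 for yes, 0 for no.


Strings: "oank", "cjpd"
Sorted first:  akno
Sorted second: cdjp
Differ at position 0: 'a' vs 'c' => not anagrams

0


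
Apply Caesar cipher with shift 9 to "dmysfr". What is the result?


Caesar cipher: shift "dmysfr" by 9
  'd' (pos 3) + 9 = pos 12 = 'm'
  'm' (pos 12) + 9 = pos 21 = 'v'
  'y' (pos 24) + 9 = pos 7 = 'h'
  's' (pos 18) + 9 = pos 1 = 'b'
  'f' (pos 5) + 9 = pos 14 = 'o'
  'r' (pos 17) + 9 = pos 0 = 'a'
Result: mvhboa

mvhboa
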